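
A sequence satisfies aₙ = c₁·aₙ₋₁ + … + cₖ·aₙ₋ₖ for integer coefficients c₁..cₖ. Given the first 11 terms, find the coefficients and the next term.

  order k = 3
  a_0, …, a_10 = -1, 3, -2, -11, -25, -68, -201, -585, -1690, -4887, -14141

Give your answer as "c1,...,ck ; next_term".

  a_3 = 3·-2 + -1·3 + 2·-1 = -11
  a_4 = 3·-11 + -1·-2 + 2·3 = -25
  a_5 = 3·-25 + -1·-11 + 2·-2 = -68
  a_6 = 3·-68 + -1·-25 + 2·-11 = -201
  a_7 = 3·-201 + -1·-68 + 2·-25 = -585
  a_8 = 3·-585 + -1·-201 + 2·-68 = -1690
  a_9 = 3·-1690 + -1·-585 + 2·-201 = -4887
  a_10 = 3·-4887 + -1·-1690 + 2·-585 = -14141
  a_11 = 3·-14141 + -1·-4887 + 2·-1690 = -40916

3,-1,2 ; -40916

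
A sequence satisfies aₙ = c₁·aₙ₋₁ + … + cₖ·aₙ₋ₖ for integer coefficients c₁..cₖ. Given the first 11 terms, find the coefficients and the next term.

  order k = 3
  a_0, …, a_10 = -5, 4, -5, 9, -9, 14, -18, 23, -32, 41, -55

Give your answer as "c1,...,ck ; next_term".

0,1,-1 ; 73

  a_3 = 0·-5 + 1·4 + -1·-5 = 9
  a_4 = 0·9 + 1·-5 + -1·4 = -9
  a_5 = 0·-9 + 1·9 + -1·-5 = 14
  a_6 = 0·14 + 1·-9 + -1·9 = -18
  a_7 = 0·-18 + 1·14 + -1·-9 = 23
  a_8 = 0·23 + 1·-18 + -1·14 = -32
  a_9 = 0·-32 + 1·23 + -1·-18 = 41
  a_10 = 0·41 + 1·-32 + -1·23 = -55
  a_11 = 0·-55 + 1·41 + -1·-32 = 73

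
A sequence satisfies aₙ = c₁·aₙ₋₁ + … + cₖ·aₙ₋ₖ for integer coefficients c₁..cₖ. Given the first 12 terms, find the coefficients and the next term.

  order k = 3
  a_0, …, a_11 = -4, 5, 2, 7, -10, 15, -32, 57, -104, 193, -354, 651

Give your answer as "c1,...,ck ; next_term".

-1,1,-1 ; -1198

  a_3 = -1·2 + 1·5 + -1·-4 = 7
  a_4 = -1·7 + 1·2 + -1·5 = -10
  a_5 = -1·-10 + 1·7 + -1·2 = 15
  a_6 = -1·15 + 1·-10 + -1·7 = -32
  a_7 = -1·-32 + 1·15 + -1·-10 = 57
  a_8 = -1·57 + 1·-32 + -1·15 = -104
  a_9 = -1·-104 + 1·57 + -1·-32 = 193
  a_10 = -1·193 + 1·-104 + -1·57 = -354
  a_11 = -1·-354 + 1·193 + -1·-104 = 651
  a_12 = -1·651 + 1·-354 + -1·193 = -1198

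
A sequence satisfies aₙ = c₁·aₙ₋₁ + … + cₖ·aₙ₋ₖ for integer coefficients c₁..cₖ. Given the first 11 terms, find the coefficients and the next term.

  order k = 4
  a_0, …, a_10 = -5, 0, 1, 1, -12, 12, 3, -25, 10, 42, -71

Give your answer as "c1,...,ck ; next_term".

  a_4 = -1·1 + -1·1 + 1·0 + 2·-5 = -12
  a_5 = -1·-12 + -1·1 + 1·1 + 2·0 = 12
  a_6 = -1·12 + -1·-12 + 1·1 + 2·1 = 3
  a_7 = -1·3 + -1·12 + 1·-12 + 2·1 = -25
  a_8 = -1·-25 + -1·3 + 1·12 + 2·-12 = 10
  a_9 = -1·10 + -1·-25 + 1·3 + 2·12 = 42
  a_10 = -1·42 + -1·10 + 1·-25 + 2·3 = -71
  a_11 = -1·-71 + -1·42 + 1·10 + 2·-25 = -11

-1,-1,1,2 ; -11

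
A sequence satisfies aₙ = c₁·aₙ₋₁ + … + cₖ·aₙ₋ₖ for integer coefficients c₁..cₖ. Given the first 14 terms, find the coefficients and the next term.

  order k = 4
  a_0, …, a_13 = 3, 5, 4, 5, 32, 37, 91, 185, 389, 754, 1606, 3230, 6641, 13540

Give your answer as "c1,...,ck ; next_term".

  a_4 = 0·5 + 2·4 + 3·5 + 3·3 = 32
  a_5 = 0·32 + 2·5 + 3·4 + 3·5 = 37
  a_6 = 0·37 + 2·32 + 3·5 + 3·4 = 91
  a_7 = 0·91 + 2·37 + 3·32 + 3·5 = 185
  a_8 = 0·185 + 2·91 + 3·37 + 3·32 = 389
  a_9 = 0·389 + 2·185 + 3·91 + 3·37 = 754
  a_10 = 0·754 + 2·389 + 3·185 + 3·91 = 1606
  a_11 = 0·1606 + 2·754 + 3·389 + 3·185 = 3230
  a_12 = 0·3230 + 2·1606 + 3·754 + 3·389 = 6641
  a_13 = 0·6641 + 2·3230 + 3·1606 + 3·754 = 13540
  a_14 = 0·13540 + 2·6641 + 3·3230 + 3·1606 = 27790

0,2,3,3 ; 27790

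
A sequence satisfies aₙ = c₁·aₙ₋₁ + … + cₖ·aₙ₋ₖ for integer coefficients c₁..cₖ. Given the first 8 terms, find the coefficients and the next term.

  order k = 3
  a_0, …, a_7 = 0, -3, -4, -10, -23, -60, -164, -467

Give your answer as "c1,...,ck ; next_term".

  a_3 = 4·-4 + -2·-3 + -3·0 = -10
  a_4 = 4·-10 + -2·-4 + -3·-3 = -23
  a_5 = 4·-23 + -2·-10 + -3·-4 = -60
  a_6 = 4·-60 + -2·-23 + -3·-10 = -164
  a_7 = 4·-164 + -2·-60 + -3·-23 = -467
  a_8 = 4·-467 + -2·-164 + -3·-60 = -1360

4,-2,-3 ; -1360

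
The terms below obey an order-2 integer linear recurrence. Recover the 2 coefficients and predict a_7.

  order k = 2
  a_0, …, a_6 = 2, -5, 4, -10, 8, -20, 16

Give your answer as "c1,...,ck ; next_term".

0,2 ; -40

  a_2 = 0·-5 + 2·2 = 4
  a_3 = 0·4 + 2·-5 = -10
  a_4 = 0·-10 + 2·4 = 8
  a_5 = 0·8 + 2·-10 = -20
  a_6 = 0·-20 + 2·8 = 16
  a_7 = 0·16 + 2·-20 = -40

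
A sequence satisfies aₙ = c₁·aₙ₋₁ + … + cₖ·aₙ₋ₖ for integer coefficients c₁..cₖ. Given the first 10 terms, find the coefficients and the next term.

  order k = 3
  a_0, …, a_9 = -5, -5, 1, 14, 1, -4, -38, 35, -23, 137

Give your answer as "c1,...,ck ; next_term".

  a_3 = -1·1 + 0·-5 + -3·-5 = 14
  a_4 = -1·14 + 0·1 + -3·-5 = 1
  a_5 = -1·1 + 0·14 + -3·1 = -4
  a_6 = -1·-4 + 0·1 + -3·14 = -38
  a_7 = -1·-38 + 0·-4 + -3·1 = 35
  a_8 = -1·35 + 0·-38 + -3·-4 = -23
  a_9 = -1·-23 + 0·35 + -3·-38 = 137
  a_10 = -1·137 + 0·-23 + -3·35 = -242

-1,0,-3 ; -242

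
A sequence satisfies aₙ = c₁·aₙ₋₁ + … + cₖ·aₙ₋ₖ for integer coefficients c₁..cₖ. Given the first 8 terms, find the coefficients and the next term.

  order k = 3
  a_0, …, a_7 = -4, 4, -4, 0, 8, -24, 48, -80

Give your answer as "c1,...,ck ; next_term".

  a_3 = -2·-4 + 0·4 + 2·-4 = 0
  a_4 = -2·0 + 0·-4 + 2·4 = 8
  a_5 = -2·8 + 0·0 + 2·-4 = -24
  a_6 = -2·-24 + 0·8 + 2·0 = 48
  a_7 = -2·48 + 0·-24 + 2·8 = -80
  a_8 = -2·-80 + 0·48 + 2·-24 = 112

-2,0,2 ; 112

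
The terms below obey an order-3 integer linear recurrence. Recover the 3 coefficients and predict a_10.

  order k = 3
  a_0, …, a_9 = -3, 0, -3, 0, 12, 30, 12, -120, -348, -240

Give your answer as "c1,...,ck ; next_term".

2,-4,-2 ; 1152

  a_3 = 2·-3 + -4·0 + -2·-3 = 0
  a_4 = 2·0 + -4·-3 + -2·0 = 12
  a_5 = 2·12 + -4·0 + -2·-3 = 30
  a_6 = 2·30 + -4·12 + -2·0 = 12
  a_7 = 2·12 + -4·30 + -2·12 = -120
  a_8 = 2·-120 + -4·12 + -2·30 = -348
  a_9 = 2·-348 + -4·-120 + -2·12 = -240
  a_10 = 2·-240 + -4·-348 + -2·-120 = 1152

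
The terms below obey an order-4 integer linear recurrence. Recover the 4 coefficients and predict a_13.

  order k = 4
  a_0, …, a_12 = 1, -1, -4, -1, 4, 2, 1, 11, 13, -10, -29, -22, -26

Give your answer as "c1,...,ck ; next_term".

  a_4 = 2·-1 + -3·-4 + 3·-1 + -3·1 = 4
  a_5 = 2·4 + -3·-1 + 3·-4 + -3·-1 = 2
  a_6 = 2·2 + -3·4 + 3·-1 + -3·-4 = 1
  a_7 = 2·1 + -3·2 + 3·4 + -3·-1 = 11
  a_8 = 2·11 + -3·1 + 3·2 + -3·4 = 13
  a_9 = 2·13 + -3·11 + 3·1 + -3·2 = -10
  a_10 = 2·-10 + -3·13 + 3·11 + -3·1 = -29
  a_11 = 2·-29 + -3·-10 + 3·13 + -3·11 = -22
  a_12 = 2·-22 + -3·-29 + 3·-10 + -3·13 = -26
  a_13 = 2·-26 + -3·-22 + 3·-29 + -3·-10 = -43

2,-3,3,-3 ; -43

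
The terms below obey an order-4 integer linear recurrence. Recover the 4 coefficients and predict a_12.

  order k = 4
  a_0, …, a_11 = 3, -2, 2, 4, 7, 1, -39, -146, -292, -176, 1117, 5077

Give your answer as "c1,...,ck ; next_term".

3,-4,-3,-1 ; 11583

  a_4 = 3·4 + -4·2 + -3·-2 + -1·3 = 7
  a_5 = 3·7 + -4·4 + -3·2 + -1·-2 = 1
  a_6 = 3·1 + -4·7 + -3·4 + -1·2 = -39
  a_7 = 3·-39 + -4·1 + -3·7 + -1·4 = -146
  a_8 = 3·-146 + -4·-39 + -3·1 + -1·7 = -292
  a_9 = 3·-292 + -4·-146 + -3·-39 + -1·1 = -176
  a_10 = 3·-176 + -4·-292 + -3·-146 + -1·-39 = 1117
  a_11 = 3·1117 + -4·-176 + -3·-292 + -1·-146 = 5077
  a_12 = 3·5077 + -4·1117 + -3·-176 + -1·-292 = 11583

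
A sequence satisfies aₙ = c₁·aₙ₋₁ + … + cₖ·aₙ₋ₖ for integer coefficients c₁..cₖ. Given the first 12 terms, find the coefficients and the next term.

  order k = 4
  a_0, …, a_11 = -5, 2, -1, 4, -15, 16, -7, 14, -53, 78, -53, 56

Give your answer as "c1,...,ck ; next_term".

-1,-1,-1,2 ; -187

  a_4 = -1·4 + -1·-1 + -1·2 + 2·-5 = -15
  a_5 = -1·-15 + -1·4 + -1·-1 + 2·2 = 16
  a_6 = -1·16 + -1·-15 + -1·4 + 2·-1 = -7
  a_7 = -1·-7 + -1·16 + -1·-15 + 2·4 = 14
  a_8 = -1·14 + -1·-7 + -1·16 + 2·-15 = -53
  a_9 = -1·-53 + -1·14 + -1·-7 + 2·16 = 78
  a_10 = -1·78 + -1·-53 + -1·14 + 2·-7 = -53
  a_11 = -1·-53 + -1·78 + -1·-53 + 2·14 = 56
  a_12 = -1·56 + -1·-53 + -1·78 + 2·-53 = -187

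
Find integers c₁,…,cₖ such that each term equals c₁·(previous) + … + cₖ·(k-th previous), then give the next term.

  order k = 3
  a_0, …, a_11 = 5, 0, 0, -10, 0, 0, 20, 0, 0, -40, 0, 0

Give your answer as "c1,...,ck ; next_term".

  a_3 = 0·0 + 0·0 + -2·5 = -10
  a_4 = 0·-10 + 0·0 + -2·0 = 0
  a_5 = 0·0 + 0·-10 + -2·0 = 0
  a_6 = 0·0 + 0·0 + -2·-10 = 20
  a_7 = 0·20 + 0·0 + -2·0 = 0
  a_8 = 0·0 + 0·20 + -2·0 = 0
  a_9 = 0·0 + 0·0 + -2·20 = -40
  a_10 = 0·-40 + 0·0 + -2·0 = 0
  a_11 = 0·0 + 0·-40 + -2·0 = 0
  a_12 = 0·0 + 0·0 + -2·-40 = 80

0,0,-2 ; 80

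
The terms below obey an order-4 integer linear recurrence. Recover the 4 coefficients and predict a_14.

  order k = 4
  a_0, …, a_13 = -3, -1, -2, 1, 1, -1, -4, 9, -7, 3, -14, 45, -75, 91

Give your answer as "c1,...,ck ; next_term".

-2,-2,-2,1 ; -136

  a_4 = -2·1 + -2·-2 + -2·-1 + 1·-3 = 1
  a_5 = -2·1 + -2·1 + -2·-2 + 1·-1 = -1
  a_6 = -2·-1 + -2·1 + -2·1 + 1·-2 = -4
  a_7 = -2·-4 + -2·-1 + -2·1 + 1·1 = 9
  a_8 = -2·9 + -2·-4 + -2·-1 + 1·1 = -7
  a_9 = -2·-7 + -2·9 + -2·-4 + 1·-1 = 3
  a_10 = -2·3 + -2·-7 + -2·9 + 1·-4 = -14
  a_11 = -2·-14 + -2·3 + -2·-7 + 1·9 = 45
  a_12 = -2·45 + -2·-14 + -2·3 + 1·-7 = -75
  a_13 = -2·-75 + -2·45 + -2·-14 + 1·3 = 91
  a_14 = -2·91 + -2·-75 + -2·45 + 1·-14 = -136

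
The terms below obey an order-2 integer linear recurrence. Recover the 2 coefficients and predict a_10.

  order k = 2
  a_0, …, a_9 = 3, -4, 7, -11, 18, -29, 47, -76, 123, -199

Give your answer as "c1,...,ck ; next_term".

-1,1 ; 322

  a_2 = -1·-4 + 1·3 = 7
  a_3 = -1·7 + 1·-4 = -11
  a_4 = -1·-11 + 1·7 = 18
  a_5 = -1·18 + 1·-11 = -29
  a_6 = -1·-29 + 1·18 = 47
  a_7 = -1·47 + 1·-29 = -76
  a_8 = -1·-76 + 1·47 = 123
  a_9 = -1·123 + 1·-76 = -199
  a_10 = -1·-199 + 1·123 = 322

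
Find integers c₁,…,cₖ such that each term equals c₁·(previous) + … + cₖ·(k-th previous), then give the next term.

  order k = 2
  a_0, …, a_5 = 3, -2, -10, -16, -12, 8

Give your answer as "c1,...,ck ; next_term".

  a_2 = 2·-2 + -2·3 = -10
  a_3 = 2·-10 + -2·-2 = -16
  a_4 = 2·-16 + -2·-10 = -12
  a_5 = 2·-12 + -2·-16 = 8
  a_6 = 2·8 + -2·-12 = 40

2,-2 ; 40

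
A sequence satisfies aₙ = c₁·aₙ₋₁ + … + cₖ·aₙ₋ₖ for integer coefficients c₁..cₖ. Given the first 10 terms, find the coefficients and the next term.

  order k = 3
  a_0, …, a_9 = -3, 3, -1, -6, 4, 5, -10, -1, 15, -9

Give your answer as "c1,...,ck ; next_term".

  a_3 = 0·-1 + -1·3 + 1·-3 = -6
  a_4 = 0·-6 + -1·-1 + 1·3 = 4
  a_5 = 0·4 + -1·-6 + 1·-1 = 5
  a_6 = 0·5 + -1·4 + 1·-6 = -10
  a_7 = 0·-10 + -1·5 + 1·4 = -1
  a_8 = 0·-1 + -1·-10 + 1·5 = 15
  a_9 = 0·15 + -1·-1 + 1·-10 = -9
  a_10 = 0·-9 + -1·15 + 1·-1 = -16

0,-1,1 ; -16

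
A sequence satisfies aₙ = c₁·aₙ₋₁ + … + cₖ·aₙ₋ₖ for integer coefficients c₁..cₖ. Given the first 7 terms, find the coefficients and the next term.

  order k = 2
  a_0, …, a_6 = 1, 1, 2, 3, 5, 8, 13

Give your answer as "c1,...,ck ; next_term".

  a_2 = 1·1 + 1·1 = 2
  a_3 = 1·2 + 1·1 = 3
  a_4 = 1·3 + 1·2 = 5
  a_5 = 1·5 + 1·3 = 8
  a_6 = 1·8 + 1·5 = 13
  a_7 = 1·13 + 1·8 = 21

1,1 ; 21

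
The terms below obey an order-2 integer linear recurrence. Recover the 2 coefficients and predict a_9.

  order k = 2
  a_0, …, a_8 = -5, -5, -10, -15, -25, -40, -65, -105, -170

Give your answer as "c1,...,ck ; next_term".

  a_2 = 1·-5 + 1·-5 = -10
  a_3 = 1·-10 + 1·-5 = -15
  a_4 = 1·-15 + 1·-10 = -25
  a_5 = 1·-25 + 1·-15 = -40
  a_6 = 1·-40 + 1·-25 = -65
  a_7 = 1·-65 + 1·-40 = -105
  a_8 = 1·-105 + 1·-65 = -170
  a_9 = 1·-170 + 1·-105 = -275

1,1 ; -275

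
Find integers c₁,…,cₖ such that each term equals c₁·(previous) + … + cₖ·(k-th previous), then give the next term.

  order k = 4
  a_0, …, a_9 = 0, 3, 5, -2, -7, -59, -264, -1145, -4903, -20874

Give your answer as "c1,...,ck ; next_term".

4,2,-3,-4 ; -88811

  a_4 = 4·-2 + 2·5 + -3·3 + -4·0 = -7
  a_5 = 4·-7 + 2·-2 + -3·5 + -4·3 = -59
  a_6 = 4·-59 + 2·-7 + -3·-2 + -4·5 = -264
  a_7 = 4·-264 + 2·-59 + -3·-7 + -4·-2 = -1145
  a_8 = 4·-1145 + 2·-264 + -3·-59 + -4·-7 = -4903
  a_9 = 4·-4903 + 2·-1145 + -3·-264 + -4·-59 = -20874
  a_10 = 4·-20874 + 2·-4903 + -3·-1145 + -4·-264 = -88811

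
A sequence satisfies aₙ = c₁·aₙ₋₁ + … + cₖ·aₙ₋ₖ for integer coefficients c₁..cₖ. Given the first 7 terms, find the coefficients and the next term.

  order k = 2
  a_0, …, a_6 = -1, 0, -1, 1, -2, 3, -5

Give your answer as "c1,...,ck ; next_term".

-1,1 ; 8

  a_2 = -1·0 + 1·-1 = -1
  a_3 = -1·-1 + 1·0 = 1
  a_4 = -1·1 + 1·-1 = -2
  a_5 = -1·-2 + 1·1 = 3
  a_6 = -1·3 + 1·-2 = -5
  a_7 = -1·-5 + 1·3 = 8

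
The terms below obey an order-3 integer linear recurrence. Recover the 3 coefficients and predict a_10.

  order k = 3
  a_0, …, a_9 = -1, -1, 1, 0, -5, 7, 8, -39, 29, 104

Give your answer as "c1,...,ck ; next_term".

  a_3 = -1·1 + -3·-1 + 2·-1 = 0
  a_4 = -1·0 + -3·1 + 2·-1 = -5
  a_5 = -1·-5 + -3·0 + 2·1 = 7
  a_6 = -1·7 + -3·-5 + 2·0 = 8
  a_7 = -1·8 + -3·7 + 2·-5 = -39
  a_8 = -1·-39 + -3·8 + 2·7 = 29
  a_9 = -1·29 + -3·-39 + 2·8 = 104
  a_10 = -1·104 + -3·29 + 2·-39 = -269

-1,-3,2 ; -269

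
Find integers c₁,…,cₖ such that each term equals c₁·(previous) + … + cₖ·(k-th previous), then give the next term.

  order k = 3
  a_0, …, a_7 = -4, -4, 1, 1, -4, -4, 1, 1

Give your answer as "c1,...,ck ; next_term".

1,-1,1 ; -4

  a_3 = 1·1 + -1·-4 + 1·-4 = 1
  a_4 = 1·1 + -1·1 + 1·-4 = -4
  a_5 = 1·-4 + -1·1 + 1·1 = -4
  a_6 = 1·-4 + -1·-4 + 1·1 = 1
  a_7 = 1·1 + -1·-4 + 1·-4 = 1
  a_8 = 1·1 + -1·1 + 1·-4 = -4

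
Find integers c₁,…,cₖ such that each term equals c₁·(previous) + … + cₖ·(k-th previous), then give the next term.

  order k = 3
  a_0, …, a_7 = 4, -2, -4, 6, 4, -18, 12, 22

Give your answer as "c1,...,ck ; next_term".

  a_3 = -2·-4 + -3·-2 + -2·4 = 6
  a_4 = -2·6 + -3·-4 + -2·-2 = 4
  a_5 = -2·4 + -3·6 + -2·-4 = -18
  a_6 = -2·-18 + -3·4 + -2·6 = 12
  a_7 = -2·12 + -3·-18 + -2·4 = 22
  a_8 = -2·22 + -3·12 + -2·-18 = -44

-2,-3,-2 ; -44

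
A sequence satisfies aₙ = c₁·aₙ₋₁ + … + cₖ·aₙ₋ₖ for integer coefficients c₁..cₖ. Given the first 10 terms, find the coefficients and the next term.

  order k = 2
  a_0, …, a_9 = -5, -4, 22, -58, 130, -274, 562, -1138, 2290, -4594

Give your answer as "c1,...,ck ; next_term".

-3,-2 ; 9202

  a_2 = -3·-4 + -2·-5 = 22
  a_3 = -3·22 + -2·-4 = -58
  a_4 = -3·-58 + -2·22 = 130
  a_5 = -3·130 + -2·-58 = -274
  a_6 = -3·-274 + -2·130 = 562
  a_7 = -3·562 + -2·-274 = -1138
  a_8 = -3·-1138 + -2·562 = 2290
  a_9 = -3·2290 + -2·-1138 = -4594
  a_10 = -3·-4594 + -2·2290 = 9202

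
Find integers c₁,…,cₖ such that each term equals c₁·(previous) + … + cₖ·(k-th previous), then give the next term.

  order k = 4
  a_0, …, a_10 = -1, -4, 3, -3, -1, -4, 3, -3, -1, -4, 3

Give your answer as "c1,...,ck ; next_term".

0,0,0,1 ; -3

  a_4 = 0·-3 + 0·3 + 0·-4 + 1·-1 = -1
  a_5 = 0·-1 + 0·-3 + 0·3 + 1·-4 = -4
  a_6 = 0·-4 + 0·-1 + 0·-3 + 1·3 = 3
  a_7 = 0·3 + 0·-4 + 0·-1 + 1·-3 = -3
  a_8 = 0·-3 + 0·3 + 0·-4 + 1·-1 = -1
  a_9 = 0·-1 + 0·-3 + 0·3 + 1·-4 = -4
  a_10 = 0·-4 + 0·-1 + 0·-3 + 1·3 = 3
  a_11 = 0·3 + 0·-4 + 0·-1 + 1·-3 = -3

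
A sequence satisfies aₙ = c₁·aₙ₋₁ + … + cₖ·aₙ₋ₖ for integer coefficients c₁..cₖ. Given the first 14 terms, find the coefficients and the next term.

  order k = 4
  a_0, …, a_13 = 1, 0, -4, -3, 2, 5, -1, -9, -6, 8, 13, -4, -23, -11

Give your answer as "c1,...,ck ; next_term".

1,-1,0,1 ; 25

  a_4 = 1·-3 + -1·-4 + 0·0 + 1·1 = 2
  a_5 = 1·2 + -1·-3 + 0·-4 + 1·0 = 5
  a_6 = 1·5 + -1·2 + 0·-3 + 1·-4 = -1
  a_7 = 1·-1 + -1·5 + 0·2 + 1·-3 = -9
  a_8 = 1·-9 + -1·-1 + 0·5 + 1·2 = -6
  a_9 = 1·-6 + -1·-9 + 0·-1 + 1·5 = 8
  a_10 = 1·8 + -1·-6 + 0·-9 + 1·-1 = 13
  a_11 = 1·13 + -1·8 + 0·-6 + 1·-9 = -4
  a_12 = 1·-4 + -1·13 + 0·8 + 1·-6 = -23
  a_13 = 1·-23 + -1·-4 + 0·13 + 1·8 = -11
  a_14 = 1·-11 + -1·-23 + 0·-4 + 1·13 = 25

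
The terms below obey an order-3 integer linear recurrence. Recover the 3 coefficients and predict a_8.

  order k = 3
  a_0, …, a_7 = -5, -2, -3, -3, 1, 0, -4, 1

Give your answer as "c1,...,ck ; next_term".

0,-1,1 ; 4

  a_3 = 0·-3 + -1·-2 + 1·-5 = -3
  a_4 = 0·-3 + -1·-3 + 1·-2 = 1
  a_5 = 0·1 + -1·-3 + 1·-3 = 0
  a_6 = 0·0 + -1·1 + 1·-3 = -4
  a_7 = 0·-4 + -1·0 + 1·1 = 1
  a_8 = 0·1 + -1·-4 + 1·0 = 4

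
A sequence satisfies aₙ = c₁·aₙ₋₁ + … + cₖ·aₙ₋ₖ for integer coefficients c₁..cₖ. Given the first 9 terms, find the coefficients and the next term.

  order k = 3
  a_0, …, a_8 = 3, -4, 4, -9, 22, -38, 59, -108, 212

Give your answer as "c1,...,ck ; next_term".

-2,-2,-3 ; -385

  a_3 = -2·4 + -2·-4 + -3·3 = -9
  a_4 = -2·-9 + -2·4 + -3·-4 = 22
  a_5 = -2·22 + -2·-9 + -3·4 = -38
  a_6 = -2·-38 + -2·22 + -3·-9 = 59
  a_7 = -2·59 + -2·-38 + -3·22 = -108
  a_8 = -2·-108 + -2·59 + -3·-38 = 212
  a_9 = -2·212 + -2·-108 + -3·59 = -385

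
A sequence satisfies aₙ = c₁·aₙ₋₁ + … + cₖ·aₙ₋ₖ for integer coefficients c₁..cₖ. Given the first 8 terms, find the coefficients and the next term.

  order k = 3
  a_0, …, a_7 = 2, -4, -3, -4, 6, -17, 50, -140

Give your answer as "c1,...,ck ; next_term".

  a_3 = -2·-3 + 2·-4 + -1·2 = -4
  a_4 = -2·-4 + 2·-3 + -1·-4 = 6
  a_5 = -2·6 + 2·-4 + -1·-3 = -17
  a_6 = -2·-17 + 2·6 + -1·-4 = 50
  a_7 = -2·50 + 2·-17 + -1·6 = -140
  a_8 = -2·-140 + 2·50 + -1·-17 = 397

-2,2,-1 ; 397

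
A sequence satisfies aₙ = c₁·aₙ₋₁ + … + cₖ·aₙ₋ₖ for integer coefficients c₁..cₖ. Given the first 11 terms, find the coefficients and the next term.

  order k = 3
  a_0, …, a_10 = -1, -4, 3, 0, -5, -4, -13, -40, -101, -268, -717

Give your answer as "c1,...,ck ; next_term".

2,1,2 ; -1904

  a_3 = 2·3 + 1·-4 + 2·-1 = 0
  a_4 = 2·0 + 1·3 + 2·-4 = -5
  a_5 = 2·-5 + 1·0 + 2·3 = -4
  a_6 = 2·-4 + 1·-5 + 2·0 = -13
  a_7 = 2·-13 + 1·-4 + 2·-5 = -40
  a_8 = 2·-40 + 1·-13 + 2·-4 = -101
  a_9 = 2·-101 + 1·-40 + 2·-13 = -268
  a_10 = 2·-268 + 1·-101 + 2·-40 = -717
  a_11 = 2·-717 + 1·-268 + 2·-101 = -1904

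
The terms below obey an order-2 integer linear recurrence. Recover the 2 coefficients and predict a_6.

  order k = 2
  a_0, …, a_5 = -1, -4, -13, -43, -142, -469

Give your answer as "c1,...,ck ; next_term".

  a_2 = 3·-4 + 1·-1 = -13
  a_3 = 3·-13 + 1·-4 = -43
  a_4 = 3·-43 + 1·-13 = -142
  a_5 = 3·-142 + 1·-43 = -469
  a_6 = 3·-469 + 1·-142 = -1549

3,1 ; -1549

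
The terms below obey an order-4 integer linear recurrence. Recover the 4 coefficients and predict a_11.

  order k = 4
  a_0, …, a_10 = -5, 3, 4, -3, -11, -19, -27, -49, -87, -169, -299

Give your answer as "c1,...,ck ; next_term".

1,2,-2,2 ; -561

  a_4 = 1·-3 + 2·4 + -2·3 + 2·-5 = -11
  a_5 = 1·-11 + 2·-3 + -2·4 + 2·3 = -19
  a_6 = 1·-19 + 2·-11 + -2·-3 + 2·4 = -27
  a_7 = 1·-27 + 2·-19 + -2·-11 + 2·-3 = -49
  a_8 = 1·-49 + 2·-27 + -2·-19 + 2·-11 = -87
  a_9 = 1·-87 + 2·-49 + -2·-27 + 2·-19 = -169
  a_10 = 1·-169 + 2·-87 + -2·-49 + 2·-27 = -299
  a_11 = 1·-299 + 2·-169 + -2·-87 + 2·-49 = -561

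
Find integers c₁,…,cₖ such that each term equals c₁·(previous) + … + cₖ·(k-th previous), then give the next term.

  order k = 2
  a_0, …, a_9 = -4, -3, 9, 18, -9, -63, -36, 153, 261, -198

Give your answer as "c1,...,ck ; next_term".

  a_2 = 1·-3 + -3·-4 = 9
  a_3 = 1·9 + -3·-3 = 18
  a_4 = 1·18 + -3·9 = -9
  a_5 = 1·-9 + -3·18 = -63
  a_6 = 1·-63 + -3·-9 = -36
  a_7 = 1·-36 + -3·-63 = 153
  a_8 = 1·153 + -3·-36 = 261
  a_9 = 1·261 + -3·153 = -198
  a_10 = 1·-198 + -3·261 = -981

1,-3 ; -981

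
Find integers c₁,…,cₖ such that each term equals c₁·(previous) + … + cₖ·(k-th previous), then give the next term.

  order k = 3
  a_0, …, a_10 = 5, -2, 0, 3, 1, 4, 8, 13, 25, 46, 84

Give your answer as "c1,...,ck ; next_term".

1,1,1 ; 155

  a_3 = 1·0 + 1·-2 + 1·5 = 3
  a_4 = 1·3 + 1·0 + 1·-2 = 1
  a_5 = 1·1 + 1·3 + 1·0 = 4
  a_6 = 1·4 + 1·1 + 1·3 = 8
  a_7 = 1·8 + 1·4 + 1·1 = 13
  a_8 = 1·13 + 1·8 + 1·4 = 25
  a_9 = 1·25 + 1·13 + 1·8 = 46
  a_10 = 1·46 + 1·25 + 1·13 = 84
  a_11 = 1·84 + 1·46 + 1·25 = 155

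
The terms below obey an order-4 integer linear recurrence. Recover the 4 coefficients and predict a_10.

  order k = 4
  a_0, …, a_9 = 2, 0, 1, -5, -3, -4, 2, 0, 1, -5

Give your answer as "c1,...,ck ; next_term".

  a_4 = 1·-5 + 0·1 + -1·0 + 1·2 = -3
  a_5 = 1·-3 + 0·-5 + -1·1 + 1·0 = -4
  a_6 = 1·-4 + 0·-3 + -1·-5 + 1·1 = 2
  a_7 = 1·2 + 0·-4 + -1·-3 + 1·-5 = 0
  a_8 = 1·0 + 0·2 + -1·-4 + 1·-3 = 1
  a_9 = 1·1 + 0·0 + -1·2 + 1·-4 = -5
  a_10 = 1·-5 + 0·1 + -1·0 + 1·2 = -3

1,0,-1,1 ; -3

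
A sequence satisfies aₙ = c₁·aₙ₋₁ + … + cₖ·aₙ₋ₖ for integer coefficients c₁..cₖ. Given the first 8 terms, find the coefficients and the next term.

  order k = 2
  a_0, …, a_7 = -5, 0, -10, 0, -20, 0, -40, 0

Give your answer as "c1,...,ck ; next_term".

0,2 ; -80

  a_2 = 0·0 + 2·-5 = -10
  a_3 = 0·-10 + 2·0 = 0
  a_4 = 0·0 + 2·-10 = -20
  a_5 = 0·-20 + 2·0 = 0
  a_6 = 0·0 + 2·-20 = -40
  a_7 = 0·-40 + 2·0 = 0
  a_8 = 0·0 + 2·-40 = -80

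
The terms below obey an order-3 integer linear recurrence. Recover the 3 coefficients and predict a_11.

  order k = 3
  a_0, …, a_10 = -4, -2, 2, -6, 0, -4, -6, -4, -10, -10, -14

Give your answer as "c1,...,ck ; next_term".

  a_3 = 0·2 + 1·-2 + 1·-4 = -6
  a_4 = 0·-6 + 1·2 + 1·-2 = 0
  a_5 = 0·0 + 1·-6 + 1·2 = -4
  a_6 = 0·-4 + 1·0 + 1·-6 = -6
  a_7 = 0·-6 + 1·-4 + 1·0 = -4
  a_8 = 0·-4 + 1·-6 + 1·-4 = -10
  a_9 = 0·-10 + 1·-4 + 1·-6 = -10
  a_10 = 0·-10 + 1·-10 + 1·-4 = -14
  a_11 = 0·-14 + 1·-10 + 1·-10 = -20

0,1,1 ; -20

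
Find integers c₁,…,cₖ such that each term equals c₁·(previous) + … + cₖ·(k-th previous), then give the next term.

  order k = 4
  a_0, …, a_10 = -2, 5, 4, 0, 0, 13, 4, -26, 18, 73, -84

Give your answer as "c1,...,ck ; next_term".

  a_4 = 0·0 + -2·4 + 2·5 + 1·-2 = 0
  a_5 = 0·0 + -2·0 + 2·4 + 1·5 = 13
  a_6 = 0·13 + -2·0 + 2·0 + 1·4 = 4
  a_7 = 0·4 + -2·13 + 2·0 + 1·0 = -26
  a_8 = 0·-26 + -2·4 + 2·13 + 1·0 = 18
  a_9 = 0·18 + -2·-26 + 2·4 + 1·13 = 73
  a_10 = 0·73 + -2·18 + 2·-26 + 1·4 = -84
  a_11 = 0·-84 + -2·73 + 2·18 + 1·-26 = -136

0,-2,2,1 ; -136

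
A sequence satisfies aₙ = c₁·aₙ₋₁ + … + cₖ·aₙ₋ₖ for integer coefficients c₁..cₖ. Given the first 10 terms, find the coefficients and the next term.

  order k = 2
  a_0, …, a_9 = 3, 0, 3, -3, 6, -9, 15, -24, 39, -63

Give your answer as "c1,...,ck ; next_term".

-1,1 ; 102

  a_2 = -1·0 + 1·3 = 3
  a_3 = -1·3 + 1·0 = -3
  a_4 = -1·-3 + 1·3 = 6
  a_5 = -1·6 + 1·-3 = -9
  a_6 = -1·-9 + 1·6 = 15
  a_7 = -1·15 + 1·-9 = -24
  a_8 = -1·-24 + 1·15 = 39
  a_9 = -1·39 + 1·-24 = -63
  a_10 = -1·-63 + 1·39 = 102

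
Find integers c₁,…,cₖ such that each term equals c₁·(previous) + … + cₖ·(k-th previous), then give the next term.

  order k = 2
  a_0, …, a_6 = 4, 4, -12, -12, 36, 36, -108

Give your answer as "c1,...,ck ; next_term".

  a_2 = 0·4 + -3·4 = -12
  a_3 = 0·-12 + -3·4 = -12
  a_4 = 0·-12 + -3·-12 = 36
  a_5 = 0·36 + -3·-12 = 36
  a_6 = 0·36 + -3·36 = -108
  a_7 = 0·-108 + -3·36 = -108

0,-3 ; -108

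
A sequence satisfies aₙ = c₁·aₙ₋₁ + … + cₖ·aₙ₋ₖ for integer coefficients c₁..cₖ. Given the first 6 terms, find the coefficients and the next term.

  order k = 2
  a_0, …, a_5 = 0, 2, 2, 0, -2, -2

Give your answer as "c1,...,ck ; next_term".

1,-1 ; 0

  a_2 = 1·2 + -1·0 = 2
  a_3 = 1·2 + -1·2 = 0
  a_4 = 1·0 + -1·2 = -2
  a_5 = 1·-2 + -1·0 = -2
  a_6 = 1·-2 + -1·-2 = 0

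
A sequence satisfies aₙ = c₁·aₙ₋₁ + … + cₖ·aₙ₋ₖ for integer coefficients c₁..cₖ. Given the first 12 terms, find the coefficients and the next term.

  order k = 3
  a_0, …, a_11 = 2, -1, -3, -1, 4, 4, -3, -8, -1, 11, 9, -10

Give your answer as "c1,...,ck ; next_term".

  a_3 = 0·-3 + -1·-1 + -1·2 = -1
  a_4 = 0·-1 + -1·-3 + -1·-1 = 4
  a_5 = 0·4 + -1·-1 + -1·-3 = 4
  a_6 = 0·4 + -1·4 + -1·-1 = -3
  a_7 = 0·-3 + -1·4 + -1·4 = -8
  a_8 = 0·-8 + -1·-3 + -1·4 = -1
  a_9 = 0·-1 + -1·-8 + -1·-3 = 11
  a_10 = 0·11 + -1·-1 + -1·-8 = 9
  a_11 = 0·9 + -1·11 + -1·-1 = -10
  a_12 = 0·-10 + -1·9 + -1·11 = -20

0,-1,-1 ; -20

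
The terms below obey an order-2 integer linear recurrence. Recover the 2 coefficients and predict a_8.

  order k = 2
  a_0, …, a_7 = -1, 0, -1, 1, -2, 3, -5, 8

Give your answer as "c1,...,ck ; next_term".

-1,1 ; -13

  a_2 = -1·0 + 1·-1 = -1
  a_3 = -1·-1 + 1·0 = 1
  a_4 = -1·1 + 1·-1 = -2
  a_5 = -1·-2 + 1·1 = 3
  a_6 = -1·3 + 1·-2 = -5
  a_7 = -1·-5 + 1·3 = 8
  a_8 = -1·8 + 1·-5 = -13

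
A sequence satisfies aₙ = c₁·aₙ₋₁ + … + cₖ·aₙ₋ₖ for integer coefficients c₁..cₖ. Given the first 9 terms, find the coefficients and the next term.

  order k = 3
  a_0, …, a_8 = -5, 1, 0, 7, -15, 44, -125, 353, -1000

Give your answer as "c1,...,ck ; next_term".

-2,2,-1 ; 2831

  a_3 = -2·0 + 2·1 + -1·-5 = 7
  a_4 = -2·7 + 2·0 + -1·1 = -15
  a_5 = -2·-15 + 2·7 + -1·0 = 44
  a_6 = -2·44 + 2·-15 + -1·7 = -125
  a_7 = -2·-125 + 2·44 + -1·-15 = 353
  a_8 = -2·353 + 2·-125 + -1·44 = -1000
  a_9 = -2·-1000 + 2·353 + -1·-125 = 2831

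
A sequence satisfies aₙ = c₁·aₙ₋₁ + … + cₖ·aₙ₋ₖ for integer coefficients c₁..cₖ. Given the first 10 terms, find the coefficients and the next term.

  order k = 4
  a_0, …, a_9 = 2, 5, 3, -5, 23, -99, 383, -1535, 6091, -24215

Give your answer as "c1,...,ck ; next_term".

  a_4 = -3·-5 + 4·3 + 0·5 + -2·2 = 23
  a_5 = -3·23 + 4·-5 + 0·3 + -2·5 = -99
  a_6 = -3·-99 + 4·23 + 0·-5 + -2·3 = 383
  a_7 = -3·383 + 4·-99 + 0·23 + -2·-5 = -1535
  a_8 = -3·-1535 + 4·383 + 0·-99 + -2·23 = 6091
  a_9 = -3·6091 + 4·-1535 + 0·383 + -2·-99 = -24215
  a_10 = -3·-24215 + 4·6091 + 0·-1535 + -2·383 = 96243

-3,4,0,-2 ; 96243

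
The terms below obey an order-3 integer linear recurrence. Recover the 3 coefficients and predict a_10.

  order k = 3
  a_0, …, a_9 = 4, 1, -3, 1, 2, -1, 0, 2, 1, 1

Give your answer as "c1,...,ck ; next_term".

  a_3 = 1·-3 + 0·1 + 1·4 = 1
  a_4 = 1·1 + 0·-3 + 1·1 = 2
  a_5 = 1·2 + 0·1 + 1·-3 = -1
  a_6 = 1·-1 + 0·2 + 1·1 = 0
  a_7 = 1·0 + 0·-1 + 1·2 = 2
  a_8 = 1·2 + 0·0 + 1·-1 = 1
  a_9 = 1·1 + 0·2 + 1·0 = 1
  a_10 = 1·1 + 0·1 + 1·2 = 3

1,0,1 ; 3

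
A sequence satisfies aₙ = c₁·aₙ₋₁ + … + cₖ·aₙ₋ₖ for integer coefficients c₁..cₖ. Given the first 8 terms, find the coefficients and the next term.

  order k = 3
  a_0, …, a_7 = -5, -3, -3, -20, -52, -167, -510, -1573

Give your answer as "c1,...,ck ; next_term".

2,3,1 ; -4843

  a_3 = 2·-3 + 3·-3 + 1·-5 = -20
  a_4 = 2·-20 + 3·-3 + 1·-3 = -52
  a_5 = 2·-52 + 3·-20 + 1·-3 = -167
  a_6 = 2·-167 + 3·-52 + 1·-20 = -510
  a_7 = 2·-510 + 3·-167 + 1·-52 = -1573
  a_8 = 2·-1573 + 3·-510 + 1·-167 = -4843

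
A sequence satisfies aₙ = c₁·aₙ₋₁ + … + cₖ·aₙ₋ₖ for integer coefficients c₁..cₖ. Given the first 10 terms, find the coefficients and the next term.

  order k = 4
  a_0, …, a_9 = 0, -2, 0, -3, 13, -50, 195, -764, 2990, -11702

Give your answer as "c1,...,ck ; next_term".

  a_4 = -3·-3 + 3·0 + -2·-2 + 1·0 = 13
  a_5 = -3·13 + 3·-3 + -2·0 + 1·-2 = -50
  a_6 = -3·-50 + 3·13 + -2·-3 + 1·0 = 195
  a_7 = -3·195 + 3·-50 + -2·13 + 1·-3 = -764
  a_8 = -3·-764 + 3·195 + -2·-50 + 1·13 = 2990
  a_9 = -3·2990 + 3·-764 + -2·195 + 1·-50 = -11702
  a_10 = -3·-11702 + 3·2990 + -2·-764 + 1·195 = 45799

-3,3,-2,1 ; 45799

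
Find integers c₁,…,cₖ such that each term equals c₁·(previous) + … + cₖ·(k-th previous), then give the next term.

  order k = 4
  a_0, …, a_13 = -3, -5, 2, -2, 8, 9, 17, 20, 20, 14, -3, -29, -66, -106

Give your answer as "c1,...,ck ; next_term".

  a_4 = 1·-2 + 1·2 + -1·-5 + -1·-3 = 8
  a_5 = 1·8 + 1·-2 + -1·2 + -1·-5 = 9
  a_6 = 1·9 + 1·8 + -1·-2 + -1·2 = 17
  a_7 = 1·17 + 1·9 + -1·8 + -1·-2 = 20
  a_8 = 1·20 + 1·17 + -1·9 + -1·8 = 20
  a_9 = 1·20 + 1·20 + -1·17 + -1·9 = 14
  a_10 = 1·14 + 1·20 + -1·20 + -1·17 = -3
  a_11 = 1·-3 + 1·14 + -1·20 + -1·20 = -29
  a_12 = 1·-29 + 1·-3 + -1·14 + -1·20 = -66
  a_13 = 1·-66 + 1·-29 + -1·-3 + -1·14 = -106
  a_14 = 1·-106 + 1·-66 + -1·-29 + -1·-3 = -140

1,1,-1,-1 ; -140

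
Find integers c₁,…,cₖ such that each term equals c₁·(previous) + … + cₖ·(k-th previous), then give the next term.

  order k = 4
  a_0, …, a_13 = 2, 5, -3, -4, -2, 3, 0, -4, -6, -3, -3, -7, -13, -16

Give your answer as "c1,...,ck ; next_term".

1,0,0,1 ; -19

  a_4 = 1·-4 + 0·-3 + 0·5 + 1·2 = -2
  a_5 = 1·-2 + 0·-4 + 0·-3 + 1·5 = 3
  a_6 = 1·3 + 0·-2 + 0·-4 + 1·-3 = 0
  a_7 = 1·0 + 0·3 + 0·-2 + 1·-4 = -4
  a_8 = 1·-4 + 0·0 + 0·3 + 1·-2 = -6
  a_9 = 1·-6 + 0·-4 + 0·0 + 1·3 = -3
  a_10 = 1·-3 + 0·-6 + 0·-4 + 1·0 = -3
  a_11 = 1·-3 + 0·-3 + 0·-6 + 1·-4 = -7
  a_12 = 1·-7 + 0·-3 + 0·-3 + 1·-6 = -13
  a_13 = 1·-13 + 0·-7 + 0·-3 + 1·-3 = -16
  a_14 = 1·-16 + 0·-13 + 0·-7 + 1·-3 = -19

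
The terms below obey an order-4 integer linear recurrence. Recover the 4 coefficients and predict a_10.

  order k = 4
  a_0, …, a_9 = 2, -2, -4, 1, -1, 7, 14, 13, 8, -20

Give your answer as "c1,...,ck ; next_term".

1,0,-1,-2 ; -61

  a_4 = 1·1 + 0·-4 + -1·-2 + -2·2 = -1
  a_5 = 1·-1 + 0·1 + -1·-4 + -2·-2 = 7
  a_6 = 1·7 + 0·-1 + -1·1 + -2·-4 = 14
  a_7 = 1·14 + 0·7 + -1·-1 + -2·1 = 13
  a_8 = 1·13 + 0·14 + -1·7 + -2·-1 = 8
  a_9 = 1·8 + 0·13 + -1·14 + -2·7 = -20
  a_10 = 1·-20 + 0·8 + -1·13 + -2·14 = -61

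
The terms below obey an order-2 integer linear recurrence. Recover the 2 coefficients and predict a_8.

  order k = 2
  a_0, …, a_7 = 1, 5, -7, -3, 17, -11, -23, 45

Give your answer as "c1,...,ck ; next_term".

-1,-2 ; 1

  a_2 = -1·5 + -2·1 = -7
  a_3 = -1·-7 + -2·5 = -3
  a_4 = -1·-3 + -2·-7 = 17
  a_5 = -1·17 + -2·-3 = -11
  a_6 = -1·-11 + -2·17 = -23
  a_7 = -1·-23 + -2·-11 = 45
  a_8 = -1·45 + -2·-23 = 1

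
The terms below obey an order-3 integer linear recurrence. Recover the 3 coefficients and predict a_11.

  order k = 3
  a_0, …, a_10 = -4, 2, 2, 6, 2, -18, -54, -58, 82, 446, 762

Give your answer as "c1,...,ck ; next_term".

2,-3,-2 ; 22

  a_3 = 2·2 + -3·2 + -2·-4 = 6
  a_4 = 2·6 + -3·2 + -2·2 = 2
  a_5 = 2·2 + -3·6 + -2·2 = -18
  a_6 = 2·-18 + -3·2 + -2·6 = -54
  a_7 = 2·-54 + -3·-18 + -2·2 = -58
  a_8 = 2·-58 + -3·-54 + -2·-18 = 82
  a_9 = 2·82 + -3·-58 + -2·-54 = 446
  a_10 = 2·446 + -3·82 + -2·-58 = 762
  a_11 = 2·762 + -3·446 + -2·82 = 22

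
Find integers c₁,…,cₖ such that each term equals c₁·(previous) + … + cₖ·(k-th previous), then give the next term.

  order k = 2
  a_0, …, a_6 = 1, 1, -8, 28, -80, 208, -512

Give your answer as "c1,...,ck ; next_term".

-4,-4 ; 1216

  a_2 = -4·1 + -4·1 = -8
  a_3 = -4·-8 + -4·1 = 28
  a_4 = -4·28 + -4·-8 = -80
  a_5 = -4·-80 + -4·28 = 208
  a_6 = -4·208 + -4·-80 = -512
  a_7 = -4·-512 + -4·208 = 1216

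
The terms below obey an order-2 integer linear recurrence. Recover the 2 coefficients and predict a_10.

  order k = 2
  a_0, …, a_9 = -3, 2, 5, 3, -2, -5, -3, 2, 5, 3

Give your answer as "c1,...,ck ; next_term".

1,-1 ; -2

  a_2 = 1·2 + -1·-3 = 5
  a_3 = 1·5 + -1·2 = 3
  a_4 = 1·3 + -1·5 = -2
  a_5 = 1·-2 + -1·3 = -5
  a_6 = 1·-5 + -1·-2 = -3
  a_7 = 1·-3 + -1·-5 = 2
  a_8 = 1·2 + -1·-3 = 5
  a_9 = 1·5 + -1·2 = 3
  a_10 = 1·3 + -1·5 = -2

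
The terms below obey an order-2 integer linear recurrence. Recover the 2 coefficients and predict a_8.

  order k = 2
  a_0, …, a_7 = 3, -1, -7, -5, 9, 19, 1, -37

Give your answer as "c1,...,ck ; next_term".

1,-2 ; -39

  a_2 = 1·-1 + -2·3 = -7
  a_3 = 1·-7 + -2·-1 = -5
  a_4 = 1·-5 + -2·-7 = 9
  a_5 = 1·9 + -2·-5 = 19
  a_6 = 1·19 + -2·9 = 1
  a_7 = 1·1 + -2·19 = -37
  a_8 = 1·-37 + -2·1 = -39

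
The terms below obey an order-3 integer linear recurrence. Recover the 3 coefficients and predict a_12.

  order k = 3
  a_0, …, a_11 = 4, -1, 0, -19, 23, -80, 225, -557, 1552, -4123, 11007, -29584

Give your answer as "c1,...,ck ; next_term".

-1,3,-4 ; 79097

  a_3 = -1·0 + 3·-1 + -4·4 = -19
  a_4 = -1·-19 + 3·0 + -4·-1 = 23
  a_5 = -1·23 + 3·-19 + -4·0 = -80
  a_6 = -1·-80 + 3·23 + -4·-19 = 225
  a_7 = -1·225 + 3·-80 + -4·23 = -557
  a_8 = -1·-557 + 3·225 + -4·-80 = 1552
  a_9 = -1·1552 + 3·-557 + -4·225 = -4123
  a_10 = -1·-4123 + 3·1552 + -4·-557 = 11007
  a_11 = -1·11007 + 3·-4123 + -4·1552 = -29584
  a_12 = -1·-29584 + 3·11007 + -4·-4123 = 79097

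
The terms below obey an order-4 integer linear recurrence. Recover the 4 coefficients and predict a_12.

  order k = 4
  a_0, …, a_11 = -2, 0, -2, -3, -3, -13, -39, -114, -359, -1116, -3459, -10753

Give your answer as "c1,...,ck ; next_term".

3,0,2,-3 ; -33414

  a_4 = 3·-3 + 0·-2 + 2·0 + -3·-2 = -3
  a_5 = 3·-3 + 0·-3 + 2·-2 + -3·0 = -13
  a_6 = 3·-13 + 0·-3 + 2·-3 + -3·-2 = -39
  a_7 = 3·-39 + 0·-13 + 2·-3 + -3·-3 = -114
  a_8 = 3·-114 + 0·-39 + 2·-13 + -3·-3 = -359
  a_9 = 3·-359 + 0·-114 + 2·-39 + -3·-13 = -1116
  a_10 = 3·-1116 + 0·-359 + 2·-114 + -3·-39 = -3459
  a_11 = 3·-3459 + 0·-1116 + 2·-359 + -3·-114 = -10753
  a_12 = 3·-10753 + 0·-3459 + 2·-1116 + -3·-359 = -33414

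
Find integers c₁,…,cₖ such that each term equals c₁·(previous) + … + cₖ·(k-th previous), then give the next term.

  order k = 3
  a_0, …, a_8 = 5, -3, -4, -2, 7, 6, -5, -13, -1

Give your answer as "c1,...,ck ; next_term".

  a_3 = 0·-4 + -1·-3 + -1·5 = -2
  a_4 = 0·-2 + -1·-4 + -1·-3 = 7
  a_5 = 0·7 + -1·-2 + -1·-4 = 6
  a_6 = 0·6 + -1·7 + -1·-2 = -5
  a_7 = 0·-5 + -1·6 + -1·7 = -13
  a_8 = 0·-13 + -1·-5 + -1·6 = -1
  a_9 = 0·-1 + -1·-13 + -1·-5 = 18

0,-1,-1 ; 18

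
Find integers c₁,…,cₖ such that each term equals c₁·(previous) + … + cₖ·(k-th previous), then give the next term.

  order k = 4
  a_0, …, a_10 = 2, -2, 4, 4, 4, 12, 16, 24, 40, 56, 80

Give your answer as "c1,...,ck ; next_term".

  a_4 = 2·4 + 0·4 + 0·-2 + -2·2 = 4
  a_5 = 2·4 + 0·4 + 0·4 + -2·-2 = 12
  a_6 = 2·12 + 0·4 + 0·4 + -2·4 = 16
  a_7 = 2·16 + 0·12 + 0·4 + -2·4 = 24
  a_8 = 2·24 + 0·16 + 0·12 + -2·4 = 40
  a_9 = 2·40 + 0·24 + 0·16 + -2·12 = 56
  a_10 = 2·56 + 0·40 + 0·24 + -2·16 = 80
  a_11 = 2·80 + 0·56 + 0·40 + -2·24 = 112

2,0,0,-2 ; 112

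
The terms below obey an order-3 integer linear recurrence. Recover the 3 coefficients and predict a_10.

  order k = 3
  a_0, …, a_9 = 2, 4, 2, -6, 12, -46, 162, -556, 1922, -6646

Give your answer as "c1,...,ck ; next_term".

-3,1,-2 ; 22972

  a_3 = -3·2 + 1·4 + -2·2 = -6
  a_4 = -3·-6 + 1·2 + -2·4 = 12
  a_5 = -3·12 + 1·-6 + -2·2 = -46
  a_6 = -3·-46 + 1·12 + -2·-6 = 162
  a_7 = -3·162 + 1·-46 + -2·12 = -556
  a_8 = -3·-556 + 1·162 + -2·-46 = 1922
  a_9 = -3·1922 + 1·-556 + -2·162 = -6646
  a_10 = -3·-6646 + 1·1922 + -2·-556 = 22972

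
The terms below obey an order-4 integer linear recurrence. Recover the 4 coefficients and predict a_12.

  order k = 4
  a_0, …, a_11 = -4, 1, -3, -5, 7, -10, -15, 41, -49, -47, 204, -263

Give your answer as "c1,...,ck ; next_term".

  a_4 = -1·-5 + -1·-3 + 3·1 + 1·-4 = 7
  a_5 = -1·7 + -1·-5 + 3·-3 + 1·1 = -10
  a_6 = -1·-10 + -1·7 + 3·-5 + 1·-3 = -15
  a_7 = -1·-15 + -1·-10 + 3·7 + 1·-5 = 41
  a_8 = -1·41 + -1·-15 + 3·-10 + 1·7 = -49
  a_9 = -1·-49 + -1·41 + 3·-15 + 1·-10 = -47
  a_10 = -1·-47 + -1·-49 + 3·41 + 1·-15 = 204
  a_11 = -1·204 + -1·-47 + 3·-49 + 1·41 = -263
  a_12 = -1·-263 + -1·204 + 3·-47 + 1·-49 = -131

-1,-1,3,1 ; -131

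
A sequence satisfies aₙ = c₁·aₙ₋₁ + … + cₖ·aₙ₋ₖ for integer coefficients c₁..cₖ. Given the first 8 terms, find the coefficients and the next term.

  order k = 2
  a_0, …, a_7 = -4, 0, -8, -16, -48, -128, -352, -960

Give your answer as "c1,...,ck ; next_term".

2,2 ; -2624

  a_2 = 2·0 + 2·-4 = -8
  a_3 = 2·-8 + 2·0 = -16
  a_4 = 2·-16 + 2·-8 = -48
  a_5 = 2·-48 + 2·-16 = -128
  a_6 = 2·-128 + 2·-48 = -352
  a_7 = 2·-352 + 2·-128 = -960
  a_8 = 2·-960 + 2·-352 = -2624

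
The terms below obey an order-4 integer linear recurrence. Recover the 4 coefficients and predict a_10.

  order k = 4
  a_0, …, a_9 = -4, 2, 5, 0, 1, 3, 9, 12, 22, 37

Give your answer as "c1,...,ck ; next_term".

  a_4 = 1·0 + 1·5 + 0·2 + 1·-4 = 1
  a_5 = 1·1 + 1·0 + 0·5 + 1·2 = 3
  a_6 = 1·3 + 1·1 + 0·0 + 1·5 = 9
  a_7 = 1·9 + 1·3 + 0·1 + 1·0 = 12
  a_8 = 1·12 + 1·9 + 0·3 + 1·1 = 22
  a_9 = 1·22 + 1·12 + 0·9 + 1·3 = 37
  a_10 = 1·37 + 1·22 + 0·12 + 1·9 = 68

1,1,0,1 ; 68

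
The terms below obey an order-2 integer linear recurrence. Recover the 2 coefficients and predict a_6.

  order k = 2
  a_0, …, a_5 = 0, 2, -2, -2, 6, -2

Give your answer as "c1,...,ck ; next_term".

  a_2 = -1·2 + -2·0 = -2
  a_3 = -1·-2 + -2·2 = -2
  a_4 = -1·-2 + -2·-2 = 6
  a_5 = -1·6 + -2·-2 = -2
  a_6 = -1·-2 + -2·6 = -10

-1,-2 ; -10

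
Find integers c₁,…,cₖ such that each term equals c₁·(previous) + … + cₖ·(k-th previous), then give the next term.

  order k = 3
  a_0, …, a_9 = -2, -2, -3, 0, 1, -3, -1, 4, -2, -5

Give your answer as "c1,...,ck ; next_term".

  a_3 = 0·-3 + -1·-2 + 1·-2 = 0
  a_4 = 0·0 + -1·-3 + 1·-2 = 1
  a_5 = 0·1 + -1·0 + 1·-3 = -3
  a_6 = 0·-3 + -1·1 + 1·0 = -1
  a_7 = 0·-1 + -1·-3 + 1·1 = 4
  a_8 = 0·4 + -1·-1 + 1·-3 = -2
  a_9 = 0·-2 + -1·4 + 1·-1 = -5
  a_10 = 0·-5 + -1·-2 + 1·4 = 6

0,-1,1 ; 6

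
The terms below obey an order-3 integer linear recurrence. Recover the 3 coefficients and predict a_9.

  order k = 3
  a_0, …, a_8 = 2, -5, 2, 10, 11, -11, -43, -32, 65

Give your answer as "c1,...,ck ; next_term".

  a_3 = 1·2 + -2·-5 + -1·2 = 10
  a_4 = 1·10 + -2·2 + -1·-5 = 11
  a_5 = 1·11 + -2·10 + -1·2 = -11
  a_6 = 1·-11 + -2·11 + -1·10 = -43
  a_7 = 1·-43 + -2·-11 + -1·11 = -32
  a_8 = 1·-32 + -2·-43 + -1·-11 = 65
  a_9 = 1·65 + -2·-32 + -1·-43 = 172

1,-2,-1 ; 172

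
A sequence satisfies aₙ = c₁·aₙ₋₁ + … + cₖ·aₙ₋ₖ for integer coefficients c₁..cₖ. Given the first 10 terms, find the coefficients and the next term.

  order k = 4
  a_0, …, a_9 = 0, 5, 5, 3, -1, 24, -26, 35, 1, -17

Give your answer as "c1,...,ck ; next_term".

  a_4 = -2·3 + -1·5 + 2·5 + 3·0 = -1
  a_5 = -2·-1 + -1·3 + 2·5 + 3·5 = 24
  a_6 = -2·24 + -1·-1 + 2·3 + 3·5 = -26
  a_7 = -2·-26 + -1·24 + 2·-1 + 3·3 = 35
  a_8 = -2·35 + -1·-26 + 2·24 + 3·-1 = 1
  a_9 = -2·1 + -1·35 + 2·-26 + 3·24 = -17
  a_10 = -2·-17 + -1·1 + 2·35 + 3·-26 = 25

-2,-1,2,3 ; 25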